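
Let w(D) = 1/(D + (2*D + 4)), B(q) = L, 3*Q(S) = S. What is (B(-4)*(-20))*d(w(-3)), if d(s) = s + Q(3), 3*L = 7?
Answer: -112/3 ≈ -37.333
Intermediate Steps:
L = 7/3 (L = (1/3)*7 = 7/3 ≈ 2.3333)
Q(S) = S/3
B(q) = 7/3
w(D) = 1/(4 + 3*D) (w(D) = 1/(D + (4 + 2*D)) = 1/(4 + 3*D))
d(s) = 1 + s (d(s) = s + (1/3)*3 = s + 1 = 1 + s)
(B(-4)*(-20))*d(w(-3)) = ((7/3)*(-20))*(1 + 1/(4 + 3*(-3))) = -140*(1 + 1/(4 - 9))/3 = -140*(1 + 1/(-5))/3 = -140*(1 - 1/5)/3 = -140/3*4/5 = -112/3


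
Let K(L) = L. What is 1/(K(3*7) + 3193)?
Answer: 1/3214 ≈ 0.00031114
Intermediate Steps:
1/(K(3*7) + 3193) = 1/(3*7 + 3193) = 1/(21 + 3193) = 1/3214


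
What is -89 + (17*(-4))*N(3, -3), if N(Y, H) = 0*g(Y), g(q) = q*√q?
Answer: -89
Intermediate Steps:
g(q) = q^(3/2)
N(Y, H) = 0 (N(Y, H) = 0*Y^(3/2) = 0)
-89 + (17*(-4))*N(3, -3) = -89 + (17*(-4))*0 = -89 - 68*0 = -89 + 0 = -89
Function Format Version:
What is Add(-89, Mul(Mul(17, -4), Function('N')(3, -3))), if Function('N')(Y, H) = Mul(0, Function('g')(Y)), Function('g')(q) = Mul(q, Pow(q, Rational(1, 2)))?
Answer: -89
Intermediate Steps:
Function('g')(q) = Pow(q, Rational(3, 2))
Function('N')(Y, H) = 0 (Function('N')(Y, H) = Mul(0, Pow(Y, Rational(3, 2))) = 0)
Add(-89, Mul(Mul(17, -4), Function('N')(3, -3))) = Add(-89, Mul(Mul(17, -4), 0)) = Add(-89, Mul(-68, 0)) = Add(-89, 0) = -89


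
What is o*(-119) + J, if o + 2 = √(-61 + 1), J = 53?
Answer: 291 - 238*I*√15 ≈ 291.0 - 921.77*I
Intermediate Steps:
o = -2 + 2*I*√15 (o = -2 + √(-61 + 1) = -2 + √(-60) = -2 + 2*I*√15 ≈ -2.0 + 7.746*I)
o*(-119) + J = (-2 + 2*I*√15)*(-119) + 53 = (238 - 238*I*√15) + 53 = 291 - 238*I*√15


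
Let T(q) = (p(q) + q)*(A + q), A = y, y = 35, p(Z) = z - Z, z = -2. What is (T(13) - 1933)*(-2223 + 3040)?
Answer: -1657693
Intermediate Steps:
p(Z) = -2 - Z
A = 35
T(q) = -70 - 2*q (T(q) = ((-2 - q) + q)*(35 + q) = -2*(35 + q) = -70 - 2*q)
(T(13) - 1933)*(-2223 + 3040) = ((-70 - 2*13) - 1933)*(-2223 + 3040) = ((-70 - 26) - 1933)*817 = (-96 - 1933)*817 = -2029*817 = -1657693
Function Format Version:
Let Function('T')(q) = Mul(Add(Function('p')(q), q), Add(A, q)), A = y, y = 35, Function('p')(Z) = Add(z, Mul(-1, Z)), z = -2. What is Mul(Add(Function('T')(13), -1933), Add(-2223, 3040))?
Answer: -1657693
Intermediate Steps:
Function('p')(Z) = Add(-2, Mul(-1, Z))
A = 35
Function('T')(q) = Add(-70, Mul(-2, q)) (Function('T')(q) = Mul(Add(Add(-2, Mul(-1, q)), q), Add(35, q)) = Mul(-2, Add(35, q)) = Add(-70, Mul(-2, q)))
Mul(Add(Function('T')(13), -1933), Add(-2223, 3040)) = Mul(Add(Add(-70, Mul(-2, 13)), -1933), Add(-2223, 3040)) = Mul(Add(Add(-70, -26), -1933), 817) = Mul(Add(-96, -1933), 817) = Mul(-2029, 817) = -1657693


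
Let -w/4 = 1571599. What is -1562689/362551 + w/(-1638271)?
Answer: -280968914523/593956789321 ≈ -0.47305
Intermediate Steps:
w = -6286396 (w = -4*1571599 = -6286396)
-1562689/362551 + w/(-1638271) = -1562689/362551 - 6286396/(-1638271) = -1562689*1/362551 - 6286396*(-1/1638271) = -1562689/362551 + 6286396/1638271 = -280968914523/593956789321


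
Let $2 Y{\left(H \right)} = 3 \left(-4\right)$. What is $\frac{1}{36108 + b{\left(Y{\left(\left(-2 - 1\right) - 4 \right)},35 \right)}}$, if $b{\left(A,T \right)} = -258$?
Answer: $\frac{1}{35850} \approx 2.7894 \cdot 10^{-5}$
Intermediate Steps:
$Y{\left(H \right)} = -6$ ($Y{\left(H \right)} = \frac{3 \left(-4\right)}{2} = \frac{1}{2} \left(-12\right) = -6$)
$\frac{1}{36108 + b{\left(Y{\left(\left(-2 - 1\right) - 4 \right)},35 \right)}} = \frac{1}{36108 - 258} = \frac{1}{35850}$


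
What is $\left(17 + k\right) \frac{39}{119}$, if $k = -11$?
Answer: $\frac{234}{119} \approx 1.9664$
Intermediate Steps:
$\left(17 + k\right) \frac{39}{119} = \left(17 - 11\right) \frac{39}{119} = 6 \cdot 39 \cdot \frac{1}{119} = 6 \cdot \frac{39}{119} = \frac{234}{119}$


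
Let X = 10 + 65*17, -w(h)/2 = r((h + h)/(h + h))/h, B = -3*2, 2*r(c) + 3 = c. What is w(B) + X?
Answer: 3344/3 ≈ 1114.7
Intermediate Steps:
r(c) = -3/2 + c/2
B = -6
w(h) = 2/h (w(h) = -2*(-3/2 + ((h + h)/(h + h))/2)/h = -2*(-3/2 + ((2*h)/((2*h)))/2)/h = -2*(-3/2 + ((2*h)*(1/(2*h)))/2)/h = -2*(-3/2 + (1/2)*1)/h = -2*(-3/2 + 1/2)/h = -(-2)/h = 2/h)
X = 1115 (X = 10 + 1105 = 1115)
w(B) + X = 2/(-6) + 1115 = 2*(-1/6) + 1115 = -1/3 + 1115 = 3344/3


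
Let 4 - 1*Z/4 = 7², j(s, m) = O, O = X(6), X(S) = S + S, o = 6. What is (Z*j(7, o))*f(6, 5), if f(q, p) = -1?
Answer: 2160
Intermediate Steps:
X(S) = 2*S
O = 12 (O = 2*6 = 12)
j(s, m) = 12
Z = -180 (Z = 16 - 4*7² = 16 - 4*49 = 16 - 196 = -180)
(Z*j(7, o))*f(6, 5) = -180*12*(-1) = -2160*(-1) = 2160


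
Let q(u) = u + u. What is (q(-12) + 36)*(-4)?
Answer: -48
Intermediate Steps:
q(u) = 2*u
(q(-12) + 36)*(-4) = (2*(-12) + 36)*(-4) = (-24 + 36)*(-4) = 12*(-4) = -48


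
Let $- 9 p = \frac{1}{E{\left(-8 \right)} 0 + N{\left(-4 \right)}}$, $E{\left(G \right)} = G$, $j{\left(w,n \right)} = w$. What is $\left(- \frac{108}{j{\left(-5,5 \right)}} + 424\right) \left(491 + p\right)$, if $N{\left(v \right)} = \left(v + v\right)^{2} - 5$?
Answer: $\frac{116176832}{531} \approx 2.1879 \cdot 10^{5}$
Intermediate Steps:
$N{\left(v \right)} = -5 + 4 v^{2}$ ($N{\left(v \right)} = \left(2 v\right)^{2} - 5 = 4 v^{2} - 5 = -5 + 4 v^{2}$)
$p = - \frac{1}{531}$ ($p = - \frac{1}{9 \left(\left(-8\right) 0 - \left(5 - 4 \left(-4\right)^{2}\right)\right)} = - \frac{1}{9 \left(0 + \left(-5 + 4 \cdot 16\right)\right)} = - \frac{1}{9 \left(0 + \left(-5 + 64\right)\right)} = - \frac{1}{9 \left(0 + 59\right)} = - \frac{1}{9 \cdot 59} = \left(- \frac{1}{9}\right) \frac{1}{59} = - \frac{1}{531} \approx -0.0018832$)
$\left(- \frac{108}{j{\left(-5,5 \right)}} + 424\right) \left(491 + p\right) = \left(- \frac{108}{-5} + 424\right) \left(491 - \frac{1}{531}\right) = \left(\left(-108\right) \left(- \frac{1}{5}\right) + 424\right) \frac{260720}{531} = \left(\frac{108}{5} + 424\right) \frac{260720}{531} = \frac{2228}{5} \cdot \frac{260720}{531} = \frac{116176832}{531}$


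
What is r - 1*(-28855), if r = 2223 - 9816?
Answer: 21262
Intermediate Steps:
r = -7593
r - 1*(-28855) = -7593 - 1*(-28855) = -7593 + 28855 = 21262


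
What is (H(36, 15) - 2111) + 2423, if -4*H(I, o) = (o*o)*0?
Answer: 312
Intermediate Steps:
H(I, o) = 0 (H(I, o) = -o*o*0/4 = -o**2*0/4 = -1/4*0 = 0)
(H(36, 15) - 2111) + 2423 = (0 - 2111) + 2423 = -2111 + 2423 = 312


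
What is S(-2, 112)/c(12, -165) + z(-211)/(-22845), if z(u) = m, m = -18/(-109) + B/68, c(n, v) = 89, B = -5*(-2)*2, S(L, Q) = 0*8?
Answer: -851/42331785 ≈ -2.0103e-5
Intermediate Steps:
S(L, Q) = 0
B = 20 (B = 10*2 = 20)
m = 851/1853 (m = -18/(-109) + 20/68 = -18*(-1/109) + 20*(1/68) = 18/109 + 5/17 = 851/1853 ≈ 0.45926)
z(u) = 851/1853
S(-2, 112)/c(12, -165) + z(-211)/(-22845) = 0/89 + (851/1853)/(-22845) = 0*(1/89) + (851/1853)*(-1/22845) = 0 - 851/42331785 = -851/42331785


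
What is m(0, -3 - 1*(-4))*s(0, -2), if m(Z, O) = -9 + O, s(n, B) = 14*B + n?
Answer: 224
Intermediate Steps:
s(n, B) = n + 14*B
m(0, -3 - 1*(-4))*s(0, -2) = (-9 + (-3 - 1*(-4)))*(0 + 14*(-2)) = (-9 + (-3 + 4))*(0 - 28) = (-9 + 1)*(-28) = -8*(-28) = 224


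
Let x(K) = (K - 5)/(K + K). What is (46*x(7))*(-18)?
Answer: -828/7 ≈ -118.29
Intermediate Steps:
x(K) = (-5 + K)/(2*K) (x(K) = (-5 + K)/((2*K)) = (-5 + K)*(1/(2*K)) = (-5 + K)/(2*K))
(46*x(7))*(-18) = (46*((½)*(-5 + 7)/7))*(-18) = (46*((½)*(⅐)*2))*(-18) = (46*(⅐))*(-18) = (46/7)*(-18) = -828/7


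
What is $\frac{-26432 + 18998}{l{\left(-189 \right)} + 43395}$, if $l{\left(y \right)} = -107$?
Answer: $- \frac{531}{3092} \approx -0.17173$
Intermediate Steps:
$\frac{-26432 + 18998}{l{\left(-189 \right)} + 43395} = \frac{-26432 + 18998}{-107 + 43395} = - \frac{7434}{43288} = \left(-7434\right) \frac{1}{43288} = - \frac{531}{3092}$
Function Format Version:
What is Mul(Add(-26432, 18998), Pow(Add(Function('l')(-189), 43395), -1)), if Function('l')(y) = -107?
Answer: Rational(-531, 3092) ≈ -0.17173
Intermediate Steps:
Mul(Add(-26432, 18998), Pow(Add(Function('l')(-189), 43395), -1)) = Mul(Add(-26432, 18998), Pow(Add(-107, 43395), -1)) = Mul(-7434, Pow(43288, -1)) = Mul(-7434, Rational(1, 43288)) = Rational(-531, 3092)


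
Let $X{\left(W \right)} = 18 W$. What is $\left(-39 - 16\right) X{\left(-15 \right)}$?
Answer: $14850$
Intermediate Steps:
$\left(-39 - 16\right) X{\left(-15 \right)} = \left(-39 - 16\right) 18 \left(-15\right) = \left(-39 - 16\right) \left(-270\right) = \left(-55\right) \left(-270\right) = 14850$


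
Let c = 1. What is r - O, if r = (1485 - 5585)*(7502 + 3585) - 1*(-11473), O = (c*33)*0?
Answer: -45445227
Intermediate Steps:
O = 0 (O = (1*33)*0 = 33*0 = 0)
r = -45445227 (r = -4100*11087 + 11473 = -45456700 + 11473 = -45445227)
r - O = -45445227 - 1*0 = -45445227 + 0 = -45445227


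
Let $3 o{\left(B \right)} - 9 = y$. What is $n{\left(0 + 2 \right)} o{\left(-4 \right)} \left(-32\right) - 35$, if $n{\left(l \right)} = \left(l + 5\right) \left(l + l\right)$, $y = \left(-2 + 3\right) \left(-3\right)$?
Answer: $-1827$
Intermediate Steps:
$y = -3$ ($y = 1 \left(-3\right) = -3$)
$o{\left(B \right)} = 2$ ($o{\left(B \right)} = 3 + \frac{1}{3} \left(-3\right) = 3 - 1 = 2$)
$n{\left(l \right)} = 2 l \left(5 + l\right)$ ($n{\left(l \right)} = \left(5 + l\right) 2 l = 2 l \left(5 + l\right)$)
$n{\left(0 + 2 \right)} o{\left(-4 \right)} \left(-32\right) - 35 = 2 \left(0 + 2\right) \left(5 + \left(0 + 2\right)\right) 2 \left(-32\right) - 35 = 2 \cdot 2 \left(5 + 2\right) 2 \left(-32\right) - 35 = 2 \cdot 2 \cdot 7 \cdot 2 \left(-32\right) - 35 = 28 \cdot 2 \left(-32\right) - 35 = 56 \left(-32\right) - 35 = -1792 - 35 = -1827$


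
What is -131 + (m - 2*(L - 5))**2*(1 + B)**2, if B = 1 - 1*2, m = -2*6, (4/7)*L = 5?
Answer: -131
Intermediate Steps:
L = 35/4 (L = (7/4)*5 = 35/4 ≈ 8.7500)
m = -12
B = -1 (B = 1 - 2 = -1)
-131 + (m - 2*(L - 5))**2*(1 + B)**2 = -131 + (-12 - 2*(35/4 - 5))**2*(1 - 1)**2 = -131 + (-12 - 2*15/4)**2*0**2 = -131 + (-12 - 15/2)**2*0 = -131 + (-39/2)**2*0 = -131 + (1521/4)*0 = -131 + 0 = -131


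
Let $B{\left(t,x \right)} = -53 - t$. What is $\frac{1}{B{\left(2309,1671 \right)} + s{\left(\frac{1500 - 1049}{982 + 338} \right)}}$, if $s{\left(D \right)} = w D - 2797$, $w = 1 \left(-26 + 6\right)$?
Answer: $- \frac{6}{30995} \approx -0.00019358$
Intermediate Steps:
$w = -20$ ($w = 1 \left(-20\right) = -20$)
$s{\left(D \right)} = -2797 - 20 D$ ($s{\left(D \right)} = - 20 D - 2797 = -2797 - 20 D$)
$\frac{1}{B{\left(2309,1671 \right)} + s{\left(\frac{1500 - 1049}{982 + 338} \right)}} = \frac{1}{\left(-53 - 2309\right) - \left(2797 + 20 \frac{1500 - 1049}{982 + 338}\right)} = \frac{1}{\left(-53 - 2309\right) - \left(2797 + 20 \cdot \frac{451}{1320}\right)} = \frac{1}{-2362 - \left(2797 + 20 \cdot 451 \cdot \frac{1}{1320}\right)} = \frac{1}{-2362 - \frac{16823}{6}} = \frac{1}{- \frac{30995}{6}} = - \frac{6}{30995}$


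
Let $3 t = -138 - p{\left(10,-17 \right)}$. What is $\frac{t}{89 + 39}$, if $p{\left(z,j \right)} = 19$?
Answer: $- \frac{157}{384} \approx -0.40885$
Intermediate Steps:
$t = - \frac{157}{3}$ ($t = \frac{-138 - 19}{3} = \frac{1}{3} \left(-157\right) = - \frac{157}{3} \approx -52.333$)
$\frac{t}{89 + 39} = - \frac{157}{3 \left(89 + 39\right)} = - \frac{157}{3 \cdot 128} = \left(- \frac{157}{3}\right) \frac{1}{128} = - \frac{157}{384}$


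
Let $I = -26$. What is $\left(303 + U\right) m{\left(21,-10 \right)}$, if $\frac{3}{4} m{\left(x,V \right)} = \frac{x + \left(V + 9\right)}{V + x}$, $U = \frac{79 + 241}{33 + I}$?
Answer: $\frac{195280}{231} \approx 845.37$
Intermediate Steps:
$U = \frac{320}{7}$ ($U = \frac{79 + 241}{33 - 26} = \frac{320}{7} \approx 45.714$)
$m{\left(x,V \right)} = \frac{4 \left(9 + V + x\right)}{3 \left(V + x\right)}$ ($m{\left(x,V \right)} = \frac{4 \frac{x + \left(V + 9\right)}{V + x}}{3} = \frac{4 \frac{x + \left(9 + V\right)}{V + x}}{3} = \frac{4 \frac{9 + V + x}{V + x}}{3} = \frac{4 \left(9 + V + x\right)}{3 \left(V + x\right)}$)
$\left(303 + U\right) m{\left(21,-10 \right)} = \left(303 + \frac{320}{7}\right) \frac{4 \left(9 - 10 + 21\right)}{3 \left(-10 + 21\right)} = \frac{2441 \cdot \frac{4}{3} \cdot \frac{1}{11} \cdot 20}{7} = \frac{2441}{7} \cdot \frac{80}{33} = \frac{195280}{231}$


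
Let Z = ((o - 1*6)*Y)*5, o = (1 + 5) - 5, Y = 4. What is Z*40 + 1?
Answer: -3999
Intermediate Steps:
o = 1 (o = 6 - 5 = 1)
Z = -100 (Z = ((1 - 1*6)*4)*5 = ((1 - 6)*4)*5 = -5*4*5 = -20*5 = -100)
Z*40 + 1 = -100*40 + 1 = -4000 + 1 = -3999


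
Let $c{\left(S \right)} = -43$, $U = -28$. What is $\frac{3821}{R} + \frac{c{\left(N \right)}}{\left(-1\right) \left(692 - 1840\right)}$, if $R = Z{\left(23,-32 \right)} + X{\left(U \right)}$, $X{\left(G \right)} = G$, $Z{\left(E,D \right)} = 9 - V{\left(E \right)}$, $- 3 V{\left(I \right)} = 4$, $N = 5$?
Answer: $- \frac{13161803}{60844} \approx -216.32$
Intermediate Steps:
$V{\left(I \right)} = - \frac{4}{3}$ ($V{\left(I \right)} = \left(- \frac{1}{3}\right) 4 = - \frac{4}{3}$)
$Z{\left(E,D \right)} = \frac{31}{3}$ ($Z{\left(E,D \right)} = 9 - - \frac{4}{3} = 9 + \frac{4}{3} = \frac{31}{3}$)
$R = - \frac{53}{3}$ ($R = \frac{31}{3} - 28 = - \frac{53}{3} \approx -17.667$)
$\frac{3821}{R} + \frac{c{\left(N \right)}}{\left(-1\right) \left(692 - 1840\right)} = \frac{3821}{- \frac{53}{3}} - \frac{43}{\left(-1\right) \left(692 - 1840\right)} = 3821 \left(- \frac{3}{53}\right) - \frac{43}{\left(-1\right) \left(-1148\right)} = - \frac{11463}{53} - \frac{43}{1148} = - \frac{13161803}{60844}$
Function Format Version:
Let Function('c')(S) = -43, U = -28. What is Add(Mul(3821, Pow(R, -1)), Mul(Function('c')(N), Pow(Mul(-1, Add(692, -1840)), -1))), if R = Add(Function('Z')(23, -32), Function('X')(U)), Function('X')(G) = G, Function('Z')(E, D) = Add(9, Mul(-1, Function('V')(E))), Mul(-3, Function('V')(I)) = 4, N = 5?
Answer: Rational(-13161803, 60844) ≈ -216.32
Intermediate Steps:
Function('V')(I) = Rational(-4, 3) (Function('V')(I) = Mul(Rational(-1, 3), 4) = Rational(-4, 3))
Function('Z')(E, D) = Rational(31, 3) (Function('Z')(E, D) = Add(9, Mul(-1, Rational(-4, 3))) = Add(9, Rational(4, 3)) = Rational(31, 3))
R = Rational(-53, 3) (R = Add(Rational(31, 3), -28) = Rational(-53, 3) ≈ -17.667)
Add(Mul(3821, Pow(R, -1)), Mul(Function('c')(N), Pow(Mul(-1, Add(692, -1840)), -1))) = Add(Mul(3821, Pow(Rational(-53, 3), -1)), Mul(-43, Pow(Mul(-1, Add(692, -1840)), -1))) = Add(Mul(3821, Rational(-3, 53)), Mul(-43, Pow(Mul(-1, -1148), -1))) = Add(Rational(-11463, 53), Mul(-43, Pow(1148, -1))) = Add(Rational(-11463, 53), Mul(-43, Rational(1, 1148))) = Add(Rational(-11463, 53), Rational(-43, 1148)) = Rational(-13161803, 60844)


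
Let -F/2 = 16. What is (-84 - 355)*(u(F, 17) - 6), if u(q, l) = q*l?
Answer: 241450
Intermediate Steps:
F = -32 (F = -2*16 = -32)
u(q, l) = l*q
(-84 - 355)*(u(F, 17) - 6) = (-84 - 355)*(17*(-32) - 6) = -439*(-544 - 6) = -439*(-550) = 241450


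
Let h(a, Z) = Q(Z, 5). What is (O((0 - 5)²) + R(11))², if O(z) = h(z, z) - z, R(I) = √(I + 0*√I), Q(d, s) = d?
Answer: 11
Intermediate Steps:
h(a, Z) = Z
R(I) = √I (R(I) = √(I + 0) = √I)
O(z) = 0 (O(z) = z - z = 0)
(O((0 - 5)²) + R(11))² = (0 + √11)² = (√11)² = 11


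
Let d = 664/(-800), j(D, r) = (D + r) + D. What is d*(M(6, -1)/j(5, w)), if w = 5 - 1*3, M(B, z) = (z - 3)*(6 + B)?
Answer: 83/25 ≈ 3.3200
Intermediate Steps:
M(B, z) = (-3 + z)*(6 + B)
w = 2 (w = 5 - 3 = 2)
j(D, r) = r + 2*D
d = -83/100 (d = 664*(-1/800) = -83/100 ≈ -0.83000)
d*(M(6, -1)/j(5, w)) = -83*(-18 - 3*6 + 6*(-1) + 6*(-1))/(100*(2 + 2*5)) = -83*(-18 - 18 - 6 - 6)/(100*(2 + 10)) = -(-996)/(25*12) = -83/100*(-4) = 83/25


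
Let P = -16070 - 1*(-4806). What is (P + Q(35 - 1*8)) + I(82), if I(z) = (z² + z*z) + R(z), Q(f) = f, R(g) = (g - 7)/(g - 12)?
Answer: 30969/14 ≈ 2212.1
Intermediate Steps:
R(g) = (-7 + g)/(-12 + g)
I(z) = 2*z² + (-7 + z)/(-12 + z) (I(z) = (z² + z*z) + (-7 + z)/(-12 + z) = (z² + z²) + (-7 + z)/(-12 + z) = 2*z² + (-7 + z)/(-12 + z))
P = -11264 (P = -16070 + 4806 = -11264)
(P + Q(35 - 1*8)) + I(82) = (-11264 + (35 - 1*8)) + (-7 + 82 + 2*82²*(-12 + 82))/(-12 + 82) = (-11264 + (35 - 8)) + (-7 + 82 + 2*6724*70)/70 = (-11264 + 27) + (-7 + 82 + 941360)/70 = -11237 + (1/70)*941435 = -11237 + 188287/14 = 30969/14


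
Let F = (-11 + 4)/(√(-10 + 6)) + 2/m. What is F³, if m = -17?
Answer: 42467/9826 - 98791*I/2312 ≈ 4.3219 - 42.73*I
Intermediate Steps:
F = -2/17 + 7*I/2 (F = (-11 + 4)/(√(-10 + 6)) + 2/(-17) = -7*(-I/2) + 2*(-1/17) = -7*(-I/2) - 2/17 = -(-7)*I/2 - 2/17 = 7*I/2 - 2/17 = -2/17 + 7*I/2 ≈ -0.11765 + 3.5*I)
F³ = (-2/17 + 7*I/2)³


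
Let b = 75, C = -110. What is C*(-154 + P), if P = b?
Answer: 8690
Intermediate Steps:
P = 75
C*(-154 + P) = -110*(-154 + 75) = -110*(-79) = 8690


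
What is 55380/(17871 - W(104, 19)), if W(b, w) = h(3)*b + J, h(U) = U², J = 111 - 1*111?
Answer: 3692/1129 ≈ 3.2701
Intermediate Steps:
J = 0 (J = 111 - 111 = 0)
W(b, w) = 9*b (W(b, w) = 3²*b + 0 = 9*b + 0 = 9*b)
55380/(17871 - W(104, 19)) = 55380/(17871 - 9*104) = 55380/(17871 - 1*936) = 55380/(17871 - 936) = 55380/16935 = 55380*(1/16935) = 3692/1129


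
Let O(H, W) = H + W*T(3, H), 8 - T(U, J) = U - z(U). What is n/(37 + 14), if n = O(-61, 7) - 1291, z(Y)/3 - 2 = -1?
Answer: -432/17 ≈ -25.412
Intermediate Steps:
z(Y) = 3 (z(Y) = 6 + 3*(-1) = 6 - 3 = 3)
T(U, J) = 11 - U (T(U, J) = 8 - (U - 1*3) = 8 - (U - 3) = 8 - (-3 + U) = 8 + (3 - U) = 11 - U)
O(H, W) = H + 8*W (O(H, W) = H + W*(11 - 1*3) = H + W*(11 - 3) = H + W*8 = H + 8*W)
n = -1296 (n = (-61 + 8*7) - 1291 = (-61 + 56) - 1291 = -5 - 1291 = -1296)
n/(37 + 14) = -1296/(37 + 14) = -1296/51 = (1/51)*(-1296) = -432/17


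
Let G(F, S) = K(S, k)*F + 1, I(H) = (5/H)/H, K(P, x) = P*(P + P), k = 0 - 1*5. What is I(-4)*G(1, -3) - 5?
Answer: 15/16 ≈ 0.93750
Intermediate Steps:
k = -5 (k = 0 - 5 = -5)
K(P, x) = 2*P² (K(P, x) = P*(2*P) = 2*P²)
I(H) = 5/H²
G(F, S) = 1 + 2*F*S² (G(F, S) = (2*S²)*F + 1 = 2*F*S² + 1 = 1 + 2*F*S²)
I(-4)*G(1, -3) - 5 = (5/(-4)²)*(1 + 2*1*(-3)²) - 5 = (5*(1/16))*(1 + 2*1*9) - 5 = 5*(1 + 18)/16 - 5 = (5/16)*19 - 5 = 95/16 - 5 = 15/16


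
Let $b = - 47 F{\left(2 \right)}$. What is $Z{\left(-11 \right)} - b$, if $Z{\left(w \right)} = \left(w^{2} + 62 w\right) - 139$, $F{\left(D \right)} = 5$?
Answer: $-465$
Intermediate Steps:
$b = -235$ ($b = \left(-47\right) 5 = -235$)
$Z{\left(w \right)} = -139 + w^{2} + 62 w$
$Z{\left(-11 \right)} - b = \left(-139 + \left(-11\right)^{2} + 62 \left(-11\right)\right) - -235 = \left(-139 + 121 - 682\right) + 235 = -700 + 235 = -465$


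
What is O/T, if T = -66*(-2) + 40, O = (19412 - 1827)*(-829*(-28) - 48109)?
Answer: -10181715/4 ≈ -2.5454e+6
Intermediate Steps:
O = -437813745 (O = 17585*(23212 - 48109) = 17585*(-24897) = -437813745)
T = 172 (T = 132 + 40 = 172)
O/T = -437813745/172 = -437813745*1/172 = -10181715/4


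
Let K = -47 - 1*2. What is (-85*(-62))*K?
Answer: -258230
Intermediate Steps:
K = -49 (K = -47 - 2 = -49)
(-85*(-62))*K = -85*(-62)*(-49) = 5270*(-49) = -258230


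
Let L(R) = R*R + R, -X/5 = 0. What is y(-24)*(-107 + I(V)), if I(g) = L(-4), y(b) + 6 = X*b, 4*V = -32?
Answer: 570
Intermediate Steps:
X = 0 (X = -5*0 = 0)
L(R) = R + R**2 (L(R) = R**2 + R = R + R**2)
V = -8 (V = (1/4)*(-32) = -8)
y(b) = -6 (y(b) = -6 + 0*b = -6 + 0 = -6)
I(g) = 12 (I(g) = -4*(1 - 4) = -4*(-3) = 12)
y(-24)*(-107 + I(V)) = -6*(-107 + 12) = -6*(-95) = 570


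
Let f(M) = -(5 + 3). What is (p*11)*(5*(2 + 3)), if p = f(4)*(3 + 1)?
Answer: -8800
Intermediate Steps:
f(M) = -8 (f(M) = -1*8 = -8)
p = -32 (p = -8*(3 + 1) = -8*4 = -32)
(p*11)*(5*(2 + 3)) = (-32*11)*(5*(2 + 3)) = -1760*5 = -352*25 = -8800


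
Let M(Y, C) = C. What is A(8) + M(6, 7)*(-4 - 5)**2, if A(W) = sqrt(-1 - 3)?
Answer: 567 + 2*I ≈ 567.0 + 2.0*I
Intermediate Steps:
A(W) = 2*I (A(W) = sqrt(-4) = 2*I)
A(8) + M(6, 7)*(-4 - 5)**2 = 2*I + 7*(-4 - 5)**2 = 2*I + 7*(-9)**2 = 2*I + 7*81 = 2*I + 567 = 567 + 2*I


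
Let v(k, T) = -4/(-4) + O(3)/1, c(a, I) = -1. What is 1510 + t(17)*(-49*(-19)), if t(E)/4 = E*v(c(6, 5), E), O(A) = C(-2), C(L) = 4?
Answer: 318050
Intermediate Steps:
O(A) = 4
v(k, T) = 5 (v(k, T) = -4/(-4) + 4/1 = -4*(-¼) + 4*1 = 1 + 4 = 5)
t(E) = 20*E (t(E) = 4*(E*5) = 4*(5*E) = 20*E)
1510 + t(17)*(-49*(-19)) = 1510 + (20*17)*(-49*(-19)) = 1510 + 340*931 = 1510 + 316540 = 318050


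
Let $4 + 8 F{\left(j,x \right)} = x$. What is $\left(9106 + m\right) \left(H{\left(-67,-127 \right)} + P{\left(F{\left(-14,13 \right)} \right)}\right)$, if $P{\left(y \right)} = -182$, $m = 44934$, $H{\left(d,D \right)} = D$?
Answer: $-16698360$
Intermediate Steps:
$F{\left(j,x \right)} = - \frac{1}{2} + \frac{x}{8}$
$\left(9106 + m\right) \left(H{\left(-67,-127 \right)} + P{\left(F{\left(-14,13 \right)} \right)}\right) = \left(9106 + 44934\right) \left(-127 - 182\right) = 54040 \left(-309\right) = -16698360$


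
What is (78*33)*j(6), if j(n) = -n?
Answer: -15444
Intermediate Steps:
(78*33)*j(6) = (78*33)*(-1*6) = 2574*(-6) = -15444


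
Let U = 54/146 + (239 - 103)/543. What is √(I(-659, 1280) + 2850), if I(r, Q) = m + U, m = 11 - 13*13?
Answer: √4230780547503/39639 ≈ 51.890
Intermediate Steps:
U = 24589/39639 (U = 54*(1/146) + 136*(1/543) = 27/73 + 136/543 = 24589/39639 ≈ 0.62032)
m = -158 (m = 11 - 169 = -158)
I(r, Q) = -6238373/39639 (I(r, Q) = -158 + 24589/39639 = -6238373/39639)
√(I(-659, 1280) + 2850) = √(-6238373/39639 + 2850) = √(106732777/39639) = √4230780547503/39639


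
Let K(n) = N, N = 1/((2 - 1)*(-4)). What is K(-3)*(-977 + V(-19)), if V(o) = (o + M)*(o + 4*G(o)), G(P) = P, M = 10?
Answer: 61/2 ≈ 30.500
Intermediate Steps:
N = -¼ (N = 1/(1*(-4)) = 1/(-4) = -¼ ≈ -0.25000)
K(n) = -¼
V(o) = 5*o*(10 + o) (V(o) = (o + 10)*(o + 4*o) = (10 + o)*(5*o) = 5*o*(10 + o))
K(-3)*(-977 + V(-19)) = -(-977 + 5*(-19)*(10 - 19))/4 = -(-977 + 5*(-19)*(-9))/4 = -(-977 + 855)/4 = -¼*(-122) = 61/2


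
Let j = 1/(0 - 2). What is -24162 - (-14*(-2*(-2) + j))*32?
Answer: -22594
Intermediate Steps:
j = -½ (j = 1/(-2) = -½ ≈ -0.50000)
-24162 - (-14*(-2*(-2) + j))*32 = -24162 - (-14*(-2*(-2) - ½))*32 = -24162 - (-14*(4 - ½))*32 = -24162 - (-14*7/2)*32 = -24162 - (-49)*32 = -24162 - 1*(-1568) = -24162 + 1568 = -22594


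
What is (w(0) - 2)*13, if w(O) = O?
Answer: -26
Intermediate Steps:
(w(0) - 2)*13 = (0 - 2)*13 = -2*13 = -26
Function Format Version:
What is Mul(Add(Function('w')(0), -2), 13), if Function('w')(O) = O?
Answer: -26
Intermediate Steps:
Mul(Add(Function('w')(0), -2), 13) = Mul(Add(0, -2), 13) = Mul(-2, 13) = -26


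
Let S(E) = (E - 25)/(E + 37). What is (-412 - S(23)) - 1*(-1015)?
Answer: 18091/30 ≈ 603.03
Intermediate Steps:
S(E) = (-25 + E)/(37 + E)
(-412 - S(23)) - 1*(-1015) = (-412 - (-25 + 23)/(37 + 23)) - 1*(-1015) = (-412 - (-2)/60) + 1015 = (-412 - 1*(-1/30)) + 1015 = (-412 + 1/30) + 1015 = -12359/30 + 1015 = 18091/30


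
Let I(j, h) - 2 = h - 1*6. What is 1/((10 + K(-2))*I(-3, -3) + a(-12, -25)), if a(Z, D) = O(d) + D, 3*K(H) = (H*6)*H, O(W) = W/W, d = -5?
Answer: -1/150 ≈ -0.0066667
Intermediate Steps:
O(W) = 1
K(H) = 2*H² (K(H) = ((H*6)*H)/3 = ((6*H)*H)/3 = (6*H²)/3 = 2*H²)
I(j, h) = -4 + h (I(j, h) = 2 + (h - 1*6) = 2 + (h - 6) = 2 + (-6 + h) = -4 + h)
a(Z, D) = 1 + D
1/((10 + K(-2))*I(-3, -3) + a(-12, -25)) = 1/((10 + 2*(-2)²)*(-4 - 3) + (1 - 25)) = 1/((10 + 2*4)*(-7) - 24) = 1/((10 + 8)*(-7) - 24) = 1/(18*(-7) - 24) = 1/(-126 - 24) = 1/(-150) = -1/150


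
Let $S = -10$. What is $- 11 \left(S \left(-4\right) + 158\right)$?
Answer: $-2178$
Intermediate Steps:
$- 11 \left(S \left(-4\right) + 158\right) = - 11 \left(\left(-10\right) \left(-4\right) + 158\right) = - 11 \left(40 + 158\right) = \left(-11\right) 198 = -2178$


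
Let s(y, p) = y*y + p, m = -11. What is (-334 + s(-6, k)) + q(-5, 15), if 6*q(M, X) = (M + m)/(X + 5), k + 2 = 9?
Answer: -4367/15 ≈ -291.13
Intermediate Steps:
k = 7 (k = -2 + 9 = 7)
q(M, X) = (-11 + M)/(6*(5 + X)) (q(M, X) = ((M - 11)/(X + 5))/6 = ((-11 + M)/(5 + X))/6 = (-11 + M)/(6*(5 + X)))
s(y, p) = p + y**2 (s(y, p) = y**2 + p = p + y**2)
(-334 + s(-6, k)) + q(-5, 15) = (-334 + (7 + (-6)**2)) + (-11 - 5)/(6*(5 + 15)) = (-334 + (7 + 36)) + (1/6)*(-16)/20 = (-334 + 43) + (1/6)*(1/20)*(-16) = -291 - 2/15 = -4367/15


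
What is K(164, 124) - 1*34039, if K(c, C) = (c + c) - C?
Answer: -33835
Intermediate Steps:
K(c, C) = -C + 2*c (K(c, C) = 2*c - C = -C + 2*c)
K(164, 124) - 1*34039 = (-1*124 + 2*164) - 1*34039 = (-124 + 328) - 34039 = 204 - 34039 = -33835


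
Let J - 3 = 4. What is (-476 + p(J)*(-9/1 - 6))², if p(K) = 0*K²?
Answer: 226576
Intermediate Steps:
J = 7 (J = 3 + 4 = 7)
p(K) = 0
(-476 + p(J)*(-9/1 - 6))² = (-476 + 0*(-9/1 - 6))² = (-476 + 0*(-9*1 - 6))² = (-476 + 0*(-9 - 6))² = (-476 + 0*(-15))² = (-476 + 0)² = (-476)² = 226576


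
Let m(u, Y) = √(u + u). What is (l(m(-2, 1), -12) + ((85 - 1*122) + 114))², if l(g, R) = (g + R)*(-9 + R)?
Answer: 106477 - 27636*I ≈ 1.0648e+5 - 27636.0*I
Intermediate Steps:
m(u, Y) = √2*√u (m(u, Y) = √(2*u) = √2*√u)
l(g, R) = (-9 + R)*(R + g) (l(g, R) = (R + g)*(-9 + R) = (-9 + R)*(R + g))
(l(m(-2, 1), -12) + ((85 - 1*122) + 114))² = (((-12)² - 9*(-12) - 9*√2*√(-2) - 12*√2*√(-2)) + ((85 - 1*122) + 114))² = ((144 + 108 - 9*√2*I*√2 - 12*√2*I*√2) + ((85 - 122) + 114))² = ((144 + 108 - 18*I - 24*I) + (-37 + 114))² = ((144 + 108 - 18*I - 24*I) + 77)² = ((252 - 42*I) + 77)² = (329 - 42*I)²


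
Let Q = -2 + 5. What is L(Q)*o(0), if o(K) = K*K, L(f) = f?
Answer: 0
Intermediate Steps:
Q = 3
o(K) = K²
L(Q)*o(0) = 3*0² = 3*0 = 0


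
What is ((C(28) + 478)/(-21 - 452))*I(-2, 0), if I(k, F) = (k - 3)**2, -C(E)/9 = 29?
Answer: -5425/473 ≈ -11.469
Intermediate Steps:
C(E) = -261 (C(E) = -9*29 = -261)
I(k, F) = (-3 + k)**2
((C(28) + 478)/(-21 - 452))*I(-2, 0) = ((-261 + 478)/(-21 - 452))*(-3 - 2)**2 = (217/(-473))*(-5)**2 = (217*(-1/473))*25 = -217/473*25 = -5425/473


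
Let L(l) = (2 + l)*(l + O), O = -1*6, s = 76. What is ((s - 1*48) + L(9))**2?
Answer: 3721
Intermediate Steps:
O = -6
L(l) = (-6 + l)*(2 + l) (L(l) = (2 + l)*(l - 6) = (2 + l)*(-6 + l) = (-6 + l)*(2 + l))
((s - 1*48) + L(9))**2 = ((76 - 1*48) + (-12 + 9**2 - 4*9))**2 = ((76 - 48) + (-12 + 81 - 36))**2 = (28 + 33)**2 = 61**2 = 3721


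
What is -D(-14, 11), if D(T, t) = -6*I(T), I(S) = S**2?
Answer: 1176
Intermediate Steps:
D(T, t) = -6*T**2
-D(-14, 11) = -(-6)*(-14)**2 = -(-6)*196 = -1*(-1176) = 1176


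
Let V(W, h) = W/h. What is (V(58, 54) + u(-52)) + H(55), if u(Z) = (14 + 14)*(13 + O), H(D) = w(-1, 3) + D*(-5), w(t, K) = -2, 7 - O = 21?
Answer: -8206/27 ≈ -303.93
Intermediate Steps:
O = -14 (O = 7 - 1*21 = 7 - 21 = -14)
H(D) = -2 - 5*D (H(D) = -2 + D*(-5) = -2 - 5*D)
u(Z) = -28 (u(Z) = (14 + 14)*(13 - 14) = 28*(-1) = -28)
(V(58, 54) + u(-52)) + H(55) = (58/54 - 28) + (-2 - 5*55) = (58*(1/54) - 28) + (-2 - 275) = (29/27 - 28) - 277 = -727/27 - 277 = -8206/27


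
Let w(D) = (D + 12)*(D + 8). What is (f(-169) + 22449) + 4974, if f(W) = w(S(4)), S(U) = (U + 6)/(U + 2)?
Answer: 247996/9 ≈ 27555.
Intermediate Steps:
S(U) = (6 + U)/(2 + U)
w(D) = (8 + D)*(12 + D) (w(D) = (12 + D)*(8 + D) = (8 + D)*(12 + D))
f(W) = 1189/9 (f(W) = 96 + ((6 + 4)/(2 + 4))**2 + 20*((6 + 4)/(2 + 4)) = 96 + (10/6)**2 + 20*(10/6) = 96 + ((1/6)*10)**2 + 20*((1/6)*10) = 96 + (5/3)**2 + 20*(5/3) = 96 + 25/9 + 100/3 = 1189/9)
(f(-169) + 22449) + 4974 = (1189/9 + 22449) + 4974 = 203230/9 + 4974 = 247996/9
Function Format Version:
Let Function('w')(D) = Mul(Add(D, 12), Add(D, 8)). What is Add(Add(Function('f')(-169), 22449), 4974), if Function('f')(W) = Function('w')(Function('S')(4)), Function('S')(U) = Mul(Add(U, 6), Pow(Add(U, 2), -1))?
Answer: Rational(247996, 9) ≈ 27555.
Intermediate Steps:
Function('S')(U) = Mul(Pow(Add(2, U), -1), Add(6, U)) (Function('S')(U) = Mul(Add(6, U), Pow(Add(2, U), -1)) = Mul(Pow(Add(2, U), -1), Add(6, U)))
Function('w')(D) = Mul(Add(8, D), Add(12, D)) (Function('w')(D) = Mul(Add(12, D), Add(8, D)) = Mul(Add(8, D), Add(12, D)))
Function('f')(W) = Rational(1189, 9) (Function('f')(W) = Add(96, Pow(Mul(Pow(Add(2, 4), -1), Add(6, 4)), 2), Mul(20, Mul(Pow(Add(2, 4), -1), Add(6, 4)))) = Add(96, Pow(Mul(Pow(6, -1), 10), 2), Mul(20, Mul(Pow(6, -1), 10))) = Add(96, Pow(Mul(Rational(1, 6), 10), 2), Mul(20, Mul(Rational(1, 6), 10))) = Add(96, Pow(Rational(5, 3), 2), Mul(20, Rational(5, 3))) = Add(96, Rational(25, 9), Rational(100, 3)) = Rational(1189, 9))
Add(Add(Function('f')(-169), 22449), 4974) = Add(Add(Rational(1189, 9), 22449), 4974) = Add(Rational(203230, 9), 4974) = Rational(247996, 9)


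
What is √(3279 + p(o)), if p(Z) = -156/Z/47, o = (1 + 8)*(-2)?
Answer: √65193465/141 ≈ 57.264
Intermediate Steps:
o = -18 (o = 9*(-2) = -18)
p(Z) = -156/(47*Z) (p(Z) = -156/Z*(1/47) = -156/(47*Z))
√(3279 + p(o)) = √(3279 - 156/47/(-18)) = √(3279 - 156/47*(-1/18)) = √(3279 + 26/141) = √(462365/141) = √65193465/141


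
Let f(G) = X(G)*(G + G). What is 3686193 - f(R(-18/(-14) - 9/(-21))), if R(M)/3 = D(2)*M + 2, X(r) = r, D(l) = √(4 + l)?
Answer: 180604377/49 - 864*√6/7 ≈ 3.6855e+6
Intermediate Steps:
R(M) = 6 + 3*M*√6 (R(M) = 3*(√(4 + 2)*M + 2) = 3*(√6*M + 2) = 3*(M*√6 + 2) = 3*(2 + M*√6) = 6 + 3*M*√6)
f(G) = 2*G² (f(G) = G*(G + G) = G*(2*G) = 2*G²)
3686193 - f(R(-18/(-14) - 9/(-21))) = 3686193 - 2*(6 + 3*(-18/(-14) - 9/(-21))*√6)² = 3686193 - 2*(6 + 3*(-18*(-1/14) - 9*(-1/21))*√6)² = 3686193 - 2*(6 + 3*(9/7 + 3/7)*√6)² = 3686193 - 2*(6 + 3*(12/7)*√6)² = 3686193 - 2*(6 + 36*√6/7)²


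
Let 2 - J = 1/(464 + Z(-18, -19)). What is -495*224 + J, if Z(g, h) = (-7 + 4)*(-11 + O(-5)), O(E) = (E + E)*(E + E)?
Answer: -21842967/197 ≈ -1.1088e+5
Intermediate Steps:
O(E) = 4*E**2 (O(E) = (2*E)*(2*E) = 4*E**2)
Z(g, h) = -267 (Z(g, h) = (-7 + 4)*(-11 + 4*(-5)**2) = -3*(-11 + 4*25) = -3*(-11 + 100) = -3*89 = -267)
J = 393/197 (J = 2 - 1/(464 - 267) = 2 - 1/197 = 393/197 ≈ 1.9949)
-495*224 + J = -495*224 + 393/197 = -110880 + 393/197 = -21842967/197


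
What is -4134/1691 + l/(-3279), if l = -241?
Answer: -13147855/5544789 ≈ -2.3712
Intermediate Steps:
-4134/1691 + l/(-3279) = -4134/1691 - 241/(-3279) = -4134*1/1691 - 241*(-1/3279) = -4134/1691 + 241/3279 = -13147855/5544789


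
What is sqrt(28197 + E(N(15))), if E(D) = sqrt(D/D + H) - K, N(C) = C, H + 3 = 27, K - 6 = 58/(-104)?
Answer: sqrt(19060873)/26 ≈ 167.92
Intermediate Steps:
K = 283/52 (K = 6 + 58/(-104) = 6 + 58*(-1/104) = 6 - 29/52 = 283/52 ≈ 5.4423)
H = 24 (H = -3 + 27 = 24)
E(D) = -23/52 (E(D) = sqrt(D/D + 24) - 1*283/52 = sqrt(1 + 24) - 283/52 = sqrt(25) - 283/52 = 5 - 283/52 = -23/52)
sqrt(28197 + E(N(15))) = sqrt(28197 - 23/52) = sqrt(1466221/52) = sqrt(19060873)/26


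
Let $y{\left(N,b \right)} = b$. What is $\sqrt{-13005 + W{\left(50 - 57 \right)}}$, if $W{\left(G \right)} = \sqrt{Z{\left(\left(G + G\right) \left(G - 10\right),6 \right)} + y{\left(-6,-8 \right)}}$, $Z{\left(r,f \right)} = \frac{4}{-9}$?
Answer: $\frac{\sqrt{-117045 + 6 i \sqrt{19}}}{3} \approx 0.012741 + 114.04 i$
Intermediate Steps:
$Z{\left(r,f \right)} = - \frac{4}{9}$ ($Z{\left(r,f \right)} = 4 \left(- \frac{1}{9}\right) = - \frac{4}{9}$)
$W{\left(G \right)} = \frac{2 i \sqrt{19}}{3}$ ($W{\left(G \right)} = \sqrt{- \frac{4}{9} - 8} = \sqrt{- \frac{76}{9}} = \frac{2 i \sqrt{19}}{3}$)
$\sqrt{-13005 + W{\left(50 - 57 \right)}} = \sqrt{-13005 + \frac{2 i \sqrt{19}}{3}}$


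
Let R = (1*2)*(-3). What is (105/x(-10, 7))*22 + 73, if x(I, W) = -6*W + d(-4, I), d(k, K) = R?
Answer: 199/8 ≈ 24.875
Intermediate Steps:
R = -6 (R = 2*(-3) = -6)
d(k, K) = -6
x(I, W) = -6 - 6*W (x(I, W) = -6*W - 6 = -6 - 6*W)
(105/x(-10, 7))*22 + 73 = (105/(-6 - 6*7))*22 + 73 = (105/(-6 - 42))*22 + 73 = (105/(-48))*22 + 73 = (105*(-1/48))*22 + 73 = -35/16*22 + 73 = -385/8 + 73 = 199/8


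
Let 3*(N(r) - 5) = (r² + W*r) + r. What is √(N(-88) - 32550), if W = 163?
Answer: I*√312969/3 ≈ 186.48*I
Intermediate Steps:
N(r) = 5 + r²/3 + 164*r/3 (N(r) = 5 + ((r² + 163*r) + r)/3 = 5 + (r² + 164*r)/3 = 5 + (r²/3 + 164*r/3) = 5 + r²/3 + 164*r/3)
√(N(-88) - 32550) = √((5 + (⅓)*(-88)² + (164/3)*(-88)) - 32550) = √((5 + (⅓)*7744 - 14432/3) - 32550) = √((5 + 7744/3 - 14432/3) - 32550) = √(-6673/3 - 32550) = √(-104323/3) = I*√312969/3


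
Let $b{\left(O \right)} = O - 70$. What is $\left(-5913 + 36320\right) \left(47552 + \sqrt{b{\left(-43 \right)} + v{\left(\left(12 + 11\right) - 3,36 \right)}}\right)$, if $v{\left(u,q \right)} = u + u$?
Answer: $1445913664 + 30407 i \sqrt{73} \approx 1.4459 \cdot 10^{9} + 2.598 \cdot 10^{5} i$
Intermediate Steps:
$v{\left(u,q \right)} = 2 u$
$b{\left(O \right)} = -70 + O$
$\left(-5913 + 36320\right) \left(47552 + \sqrt{b{\left(-43 \right)} + v{\left(\left(12 + 11\right) - 3,36 \right)}}\right) = \left(-5913 + 36320\right) \left(47552 + \sqrt{\left(-70 - 43\right) + 2 \left(\left(12 + 11\right) - 3\right)}\right) = 30407 \left(47552 + \sqrt{-113 + 2 \left(23 - 3\right)}\right) = 30407 \left(47552 + \sqrt{-113 + 2 \cdot 20}\right) = 30407 \left(47552 + \sqrt{-113 + 40}\right) = 30407 \left(47552 + \sqrt{-73}\right) = 30407 \left(47552 + i \sqrt{73}\right) = 1445913664 + 30407 i \sqrt{73}$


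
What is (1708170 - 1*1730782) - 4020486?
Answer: -4043098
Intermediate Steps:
(1708170 - 1*1730782) - 4020486 = (1708170 - 1730782) - 4020486 = -22612 - 4020486 = -4043098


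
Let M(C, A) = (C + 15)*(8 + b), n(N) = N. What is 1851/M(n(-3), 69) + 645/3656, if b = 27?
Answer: 586513/127960 ≈ 4.5836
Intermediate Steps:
M(C, A) = 525 + 35*C (M(C, A) = (C + 15)*(8 + 27) = (15 + C)*35 = 525 + 35*C)
1851/M(n(-3), 69) + 645/3656 = 1851/(525 + 35*(-3)) + 645/3656 = 1851/(525 - 105) + 645*(1/3656) = 1851/420 + 645/3656 = 1851*(1/420) + 645/3656 = 617/140 + 645/3656 = 586513/127960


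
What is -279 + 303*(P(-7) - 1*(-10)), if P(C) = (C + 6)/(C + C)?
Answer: 38817/14 ≈ 2772.6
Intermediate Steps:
P(C) = (6 + C)/(2*C) (P(C) = (6 + C)/((2*C)) = (6 + C)*(1/(2*C)) = (6 + C)/(2*C))
-279 + 303*(P(-7) - 1*(-10)) = -279 + 303*((1/2)*(6 - 7)/(-7) - 1*(-10)) = -279 + 303*((1/2)*(-1/7)*(-1) + 10) = -279 + 303*(1/14 + 10) = -279 + 303*(141/14) = -279 + 42723/14 = 38817/14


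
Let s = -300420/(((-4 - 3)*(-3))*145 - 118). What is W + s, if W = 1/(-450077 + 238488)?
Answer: -63565570307/619321003 ≈ -102.64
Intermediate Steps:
s = -300420/2927 (s = -300420/(-7*(-3)*145 - 118) = -300420/(21*145 - 118) = -300420/(3045 - 118) = -300420/2927 ≈ -102.64)
W = -1/211589 (W = 1/(-211589) = -1/211589 ≈ -4.7261e-6)
W + s = -1/211589 - 300420/2927 = -63565570307/619321003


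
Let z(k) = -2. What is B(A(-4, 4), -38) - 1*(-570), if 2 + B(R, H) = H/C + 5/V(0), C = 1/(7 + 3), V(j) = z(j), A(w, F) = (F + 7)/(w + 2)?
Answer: 371/2 ≈ 185.50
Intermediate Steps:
A(w, F) = (7 + F)/(2 + w)
V(j) = -2
C = 1/10 ≈ 0.10000
B(R, H) = -9/2 + 10*H (B(R, H) = -2 + (H/(1/10) + 5/(-2)) = -2 + (H*10 + 5*(-1/2)) = -2 + (10*H - 5/2) = -2 + (-5/2 + 10*H) = -9/2 + 10*H)
B(A(-4, 4), -38) - 1*(-570) = (-9/2 + 10*(-38)) - 1*(-570) = (-9/2 - 380) + 570 = -769/2 + 570 = 371/2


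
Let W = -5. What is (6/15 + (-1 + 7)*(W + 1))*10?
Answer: -236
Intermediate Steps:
(6/15 + (-1 + 7)*(W + 1))*10 = (6/15 + (-1 + 7)*(-5 + 1))*10 = (6*(1/15) + 6*(-4))*10 = (⅖ - 24)*10 = -118/5*10 = -236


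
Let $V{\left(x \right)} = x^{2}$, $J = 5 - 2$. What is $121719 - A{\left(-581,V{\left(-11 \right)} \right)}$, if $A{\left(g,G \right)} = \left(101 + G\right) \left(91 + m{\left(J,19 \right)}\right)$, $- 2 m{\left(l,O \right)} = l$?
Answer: $101850$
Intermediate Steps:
$J = 3$ ($J = 5 - 2 = 3$)
$m{\left(l,O \right)} = - \frac{l}{2}$
$A{\left(g,G \right)} = \frac{18079}{2} + \frac{179 G}{2}$ ($A{\left(g,G \right)} = \left(101 + G\right) \left(91 - \frac{3}{2}\right) = \left(101 + G\right) \frac{179}{2} = \frac{18079}{2} + \frac{179 G}{2}$)
$121719 - A{\left(-581,V{\left(-11 \right)} \right)} = 121719 - \left(\frac{18079}{2} + \frac{179 \left(-11\right)^{2}}{2}\right) = 121719 - \left(\frac{18079}{2} + \frac{179}{2} \cdot 121\right) = 121719 - \left(\frac{18079}{2} + \frac{21659}{2}\right) = 121719 - 19869 = 101850$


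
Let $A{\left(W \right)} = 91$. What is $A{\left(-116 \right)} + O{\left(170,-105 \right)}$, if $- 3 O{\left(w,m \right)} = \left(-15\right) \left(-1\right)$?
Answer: $86$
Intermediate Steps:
$O{\left(w,m \right)} = -5$ ($O{\left(w,m \right)} = - \frac{\left(-15\right) \left(-1\right)}{3} = \left(- \frac{1}{3}\right) 15 = -5$)
$A{\left(-116 \right)} + O{\left(170,-105 \right)} = 91 - 5 = 86$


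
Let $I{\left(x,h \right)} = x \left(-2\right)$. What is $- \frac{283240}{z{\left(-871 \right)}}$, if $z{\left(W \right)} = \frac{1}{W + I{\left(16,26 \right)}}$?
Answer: $255765720$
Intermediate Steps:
$I{\left(x,h \right)} = - 2 x$
$z{\left(W \right)} = \frac{1}{-32 + W}$ ($z{\left(W \right)} = \frac{1}{W - 32} = \frac{1}{-32 + W}$)
$- \frac{283240}{z{\left(-871 \right)}} = - \frac{283240}{\frac{1}{-32 - 871}} = - \frac{283240}{\frac{1}{-903}} = - \frac{283240}{- \frac{1}{903}} = \left(-283240\right) \left(-903\right) = 255765720$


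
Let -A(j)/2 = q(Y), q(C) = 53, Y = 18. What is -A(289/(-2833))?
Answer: 106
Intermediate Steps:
A(j) = -106 (A(j) = -2*53 = -106)
-A(289/(-2833)) = -1*(-106) = 106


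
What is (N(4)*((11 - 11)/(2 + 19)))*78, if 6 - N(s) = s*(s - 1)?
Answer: 0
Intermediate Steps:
N(s) = 6 - s*(-1 + s) (N(s) = 6 - s*(s - 1) = 6 - s*(-1 + s))
(N(4)*((11 - 11)/(2 + 19)))*78 = ((6 + 4 - 1*4²)*((11 - 11)/(2 + 19)))*78 = ((6 + 4 - 1*16)*(0/21))*78 = ((6 + 4 - 16)*(0*(1/21)))*78 = -6*0*78 = 0*78 = 0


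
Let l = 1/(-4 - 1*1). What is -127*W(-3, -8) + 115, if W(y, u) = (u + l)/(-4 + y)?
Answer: -1182/35 ≈ -33.771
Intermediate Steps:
l = -1/5 (l = 1/(-4 - 1) = 1/(-5) = -1/5 ≈ -0.20000)
W(y, u) = (-1/5 + u)/(-4 + y) (W(y, u) = (u - 1/5)/(-4 + y) = (-1/5 + u)/(-4 + y))
-127*W(-3, -8) + 115 = -127*(-1/5 - 8)/(-4 - 3) + 115 = -127*(-41)/((-7)*5) + 115 = -(-127)*(-41)/(7*5) + 115 = -127*41/35 + 115 = -5207/35 + 115 = -1182/35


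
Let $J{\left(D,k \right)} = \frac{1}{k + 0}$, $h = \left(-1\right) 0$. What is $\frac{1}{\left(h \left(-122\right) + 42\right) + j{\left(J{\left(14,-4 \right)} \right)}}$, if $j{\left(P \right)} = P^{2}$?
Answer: $\frac{16}{673} \approx 0.023774$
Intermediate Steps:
$h = 0$
$J{\left(D,k \right)} = \frac{1}{k}$
$\frac{1}{\left(h \left(-122\right) + 42\right) + j{\left(J{\left(14,-4 \right)} \right)}} = \frac{1}{\left(0 \left(-122\right) + 42\right) + \left(\frac{1}{-4}\right)^{2}} = \frac{1}{\left(0 + 42\right) + \left(- \frac{1}{4}\right)^{2}} = \frac{1}{42 + \frac{1}{16}} = \frac{1}{\frac{673}{16}} = \frac{16}{673}$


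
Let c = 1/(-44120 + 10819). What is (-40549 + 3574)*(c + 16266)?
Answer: -20028398553375/33301 ≈ -6.0144e+8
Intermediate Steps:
c = -1/33301 (c = 1/(-33301) = -1/33301 ≈ -3.0029e-5)
(-40549 + 3574)*(c + 16266) = (-40549 + 3574)*(-1/33301 + 16266) = -36975*541674065/33301 = -20028398553375/33301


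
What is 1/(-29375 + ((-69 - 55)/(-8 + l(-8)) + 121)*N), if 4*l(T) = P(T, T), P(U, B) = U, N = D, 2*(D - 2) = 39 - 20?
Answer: -10/278409 ≈ -3.5918e-5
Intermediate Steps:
D = 23/2 (D = 2 + (39 - 20)/2 = 2 + (½)*19 = 2 + 19/2 = 23/2 ≈ 11.500)
N = 23/2 ≈ 11.500
l(T) = T/4
1/(-29375 + ((-69 - 55)/(-8 + l(-8)) + 121)*N) = 1/(-29375 + ((-69 - 55)/(-8 + (¼)*(-8)) + 121)*(23/2)) = 1/(-29375 + (-124/(-8 - 2) + 121)*(23/2)) = 1/(-29375 + (-124/(-10) + 121)*(23/2)) = 1/(-29375 + (-124*(-⅒) + 121)*(23/2)) = 1/(-29375 + (62/5 + 121)*(23/2)) = 1/(-29375 + (667/5)*(23/2)) = 1/(-29375 + 15341/10) = 1/(-278409/10) = -10/278409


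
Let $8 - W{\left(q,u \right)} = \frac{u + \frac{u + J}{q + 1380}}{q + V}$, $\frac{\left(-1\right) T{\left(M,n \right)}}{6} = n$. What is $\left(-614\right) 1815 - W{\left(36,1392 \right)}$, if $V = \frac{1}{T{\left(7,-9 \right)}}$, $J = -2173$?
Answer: $- \frac{511522417741}{459020} \approx -1.1144 \cdot 10^{6}$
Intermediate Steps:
$T{\left(M,n \right)} = - 6 n$
$V = \frac{1}{54}$ ($V = \frac{1}{\left(-6\right) \left(-9\right)} = \frac{1}{54} \approx 0.018519$)
$W{\left(q,u \right)} = 8 - \frac{u + \frac{-2173 + u}{1380 + q}}{\frac{1}{54} + q}$ ($W{\left(q,u \right)} = 8 - \frac{u + \frac{u - 2173}{q + 1380}}{q + \frac{1}{54}} = 8 - \frac{u + \frac{-2173 + u}{1380 + q}}{\frac{1}{54} + q}$)
$\left(-614\right) 1815 - W{\left(36,1392 \right)} = \left(-614\right) 1815 - \frac{2 \left(64191 - 51903504 + 216 \cdot 36^{2} + 298084 \cdot 36 - 972 \cdot 1392\right)}{1380 + 54 \cdot 36^{2} + 74521 \cdot 36} = -1114410 - \frac{2 \left(64191 - 51903504 + 216 \cdot 1296 + 10731024 - 1353024\right)}{1380 + 54 \cdot 1296 + 2682756} = -1114410 - \frac{2 \left(64191 - 51903504 + 279936 + 10731024 - 1353024\right)}{1380 + 69984 + 2682756} = -1114410 - 2 \cdot \frac{1}{2754120} \left(-42181377\right) = -1114410 - - \frac{14060459}{459020} = -1114410 + \frac{14060459}{459020} = - \frac{511522417741}{459020}$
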